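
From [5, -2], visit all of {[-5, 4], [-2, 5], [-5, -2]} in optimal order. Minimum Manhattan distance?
20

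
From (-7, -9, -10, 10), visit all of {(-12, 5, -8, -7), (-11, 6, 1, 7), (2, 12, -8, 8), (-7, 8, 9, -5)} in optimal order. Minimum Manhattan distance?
115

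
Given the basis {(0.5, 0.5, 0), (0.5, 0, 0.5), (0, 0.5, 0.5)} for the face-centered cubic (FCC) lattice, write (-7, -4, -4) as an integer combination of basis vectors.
-7b₁ - 7b₂ - b₃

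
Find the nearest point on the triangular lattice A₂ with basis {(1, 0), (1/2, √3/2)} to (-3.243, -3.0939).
(-3, -3.464)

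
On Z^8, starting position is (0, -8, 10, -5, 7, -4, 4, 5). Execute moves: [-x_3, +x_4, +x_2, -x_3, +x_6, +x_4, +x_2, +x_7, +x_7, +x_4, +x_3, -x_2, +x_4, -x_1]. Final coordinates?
(-1, -7, 9, -1, 7, -3, 6, 5)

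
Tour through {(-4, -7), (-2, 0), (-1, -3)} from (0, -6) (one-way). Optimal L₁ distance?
16
(one optimal route: (0, -6) → (-4, -7) → (-1, -3) → (-2, 0))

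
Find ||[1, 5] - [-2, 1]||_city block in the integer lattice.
7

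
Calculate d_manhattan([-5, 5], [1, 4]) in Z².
7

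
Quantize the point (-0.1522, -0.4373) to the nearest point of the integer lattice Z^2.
(0, 0)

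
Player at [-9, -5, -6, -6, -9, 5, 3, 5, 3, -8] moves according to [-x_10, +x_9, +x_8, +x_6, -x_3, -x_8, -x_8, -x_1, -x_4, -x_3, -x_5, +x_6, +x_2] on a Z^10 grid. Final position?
(-10, -4, -8, -7, -10, 7, 3, 4, 4, -9)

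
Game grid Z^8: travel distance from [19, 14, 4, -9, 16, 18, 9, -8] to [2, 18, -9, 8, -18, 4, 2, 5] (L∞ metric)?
34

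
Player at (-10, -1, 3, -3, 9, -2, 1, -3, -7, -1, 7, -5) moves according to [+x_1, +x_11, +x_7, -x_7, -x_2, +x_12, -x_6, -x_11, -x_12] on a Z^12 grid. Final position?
(-9, -2, 3, -3, 9, -3, 1, -3, -7, -1, 7, -5)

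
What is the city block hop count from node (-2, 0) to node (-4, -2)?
4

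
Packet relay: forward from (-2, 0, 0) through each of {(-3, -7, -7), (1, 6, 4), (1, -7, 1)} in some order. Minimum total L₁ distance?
41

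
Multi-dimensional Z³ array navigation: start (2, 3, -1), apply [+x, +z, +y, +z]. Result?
(3, 4, 1)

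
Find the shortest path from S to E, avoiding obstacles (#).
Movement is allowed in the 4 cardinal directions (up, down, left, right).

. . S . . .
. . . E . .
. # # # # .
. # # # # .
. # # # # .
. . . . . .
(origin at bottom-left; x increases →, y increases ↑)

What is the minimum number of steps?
2
(one shortest path: (2, 5) → (3, 5) → (3, 4))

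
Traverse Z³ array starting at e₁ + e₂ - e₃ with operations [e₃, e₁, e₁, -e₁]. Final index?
(2, 1, 0)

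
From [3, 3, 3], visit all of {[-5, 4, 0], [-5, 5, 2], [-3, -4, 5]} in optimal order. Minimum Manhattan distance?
29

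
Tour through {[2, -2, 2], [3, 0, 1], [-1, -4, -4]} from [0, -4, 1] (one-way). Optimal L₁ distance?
21
(one optimal route: (0, -4, 1) → (-1, -4, -4) → (2, -2, 2) → (3, 0, 1))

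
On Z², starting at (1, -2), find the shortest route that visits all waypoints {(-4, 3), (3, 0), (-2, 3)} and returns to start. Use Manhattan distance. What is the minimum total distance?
24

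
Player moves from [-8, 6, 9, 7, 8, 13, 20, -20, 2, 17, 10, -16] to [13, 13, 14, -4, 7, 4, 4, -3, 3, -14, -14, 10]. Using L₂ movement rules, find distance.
58.9661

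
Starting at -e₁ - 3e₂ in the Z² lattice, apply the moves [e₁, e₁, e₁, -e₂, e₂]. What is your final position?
(2, -3)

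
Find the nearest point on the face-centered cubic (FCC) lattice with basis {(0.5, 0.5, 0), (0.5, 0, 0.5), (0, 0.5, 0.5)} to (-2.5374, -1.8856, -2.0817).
(-2.5, -1.5, -2)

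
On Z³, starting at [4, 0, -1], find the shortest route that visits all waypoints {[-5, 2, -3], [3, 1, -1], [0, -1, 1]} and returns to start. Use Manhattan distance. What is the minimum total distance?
32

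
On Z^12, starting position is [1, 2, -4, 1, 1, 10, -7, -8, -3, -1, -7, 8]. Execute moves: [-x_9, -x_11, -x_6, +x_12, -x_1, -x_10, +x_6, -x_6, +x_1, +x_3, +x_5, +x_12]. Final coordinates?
(1, 2, -3, 1, 2, 9, -7, -8, -4, -2, -8, 10)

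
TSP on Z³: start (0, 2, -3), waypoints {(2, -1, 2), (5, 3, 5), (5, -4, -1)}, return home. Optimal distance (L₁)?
46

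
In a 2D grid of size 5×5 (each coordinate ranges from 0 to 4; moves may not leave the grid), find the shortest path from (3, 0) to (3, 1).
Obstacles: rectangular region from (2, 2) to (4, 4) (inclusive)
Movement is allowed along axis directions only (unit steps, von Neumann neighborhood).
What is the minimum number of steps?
1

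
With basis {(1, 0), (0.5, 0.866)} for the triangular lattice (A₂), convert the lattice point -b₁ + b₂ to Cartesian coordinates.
(-0.5, 0.866)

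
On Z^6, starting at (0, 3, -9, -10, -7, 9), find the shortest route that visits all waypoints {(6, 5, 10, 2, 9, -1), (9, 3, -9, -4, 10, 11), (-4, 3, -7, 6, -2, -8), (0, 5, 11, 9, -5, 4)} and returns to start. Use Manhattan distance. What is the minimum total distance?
196
(one optimal route: (0, 3, -9, -10, -7, 9) → (9, 3, -9, -4, 10, 11) → (6, 5, 10, 2, 9, -1) → (0, 5, 11, 9, -5, 4) → (-4, 3, -7, 6, -2, -8) → (0, 3, -9, -10, -7, 9))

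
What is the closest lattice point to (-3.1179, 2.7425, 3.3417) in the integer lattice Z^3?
(-3, 3, 3)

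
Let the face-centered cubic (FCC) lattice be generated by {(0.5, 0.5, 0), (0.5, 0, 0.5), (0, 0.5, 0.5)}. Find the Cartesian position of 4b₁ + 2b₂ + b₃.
(3, 2.5, 1.5)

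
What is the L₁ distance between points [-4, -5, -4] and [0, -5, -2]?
6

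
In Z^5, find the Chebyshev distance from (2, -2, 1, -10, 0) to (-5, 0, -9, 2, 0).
12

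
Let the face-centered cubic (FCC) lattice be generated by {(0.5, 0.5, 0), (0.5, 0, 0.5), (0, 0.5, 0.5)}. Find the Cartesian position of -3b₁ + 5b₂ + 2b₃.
(1, -0.5, 3.5)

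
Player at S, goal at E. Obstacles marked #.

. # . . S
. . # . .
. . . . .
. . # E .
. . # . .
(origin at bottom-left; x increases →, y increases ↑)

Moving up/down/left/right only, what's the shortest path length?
4
(one shortest path: (4, 4) → (3, 4) → (3, 3) → (3, 2) → (3, 1))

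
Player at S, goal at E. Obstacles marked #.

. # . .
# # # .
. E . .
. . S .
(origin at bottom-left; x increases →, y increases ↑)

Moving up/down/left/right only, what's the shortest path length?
2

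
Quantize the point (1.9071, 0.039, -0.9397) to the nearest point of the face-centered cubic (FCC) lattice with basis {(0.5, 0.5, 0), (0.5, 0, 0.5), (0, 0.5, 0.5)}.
(2, 0, -1)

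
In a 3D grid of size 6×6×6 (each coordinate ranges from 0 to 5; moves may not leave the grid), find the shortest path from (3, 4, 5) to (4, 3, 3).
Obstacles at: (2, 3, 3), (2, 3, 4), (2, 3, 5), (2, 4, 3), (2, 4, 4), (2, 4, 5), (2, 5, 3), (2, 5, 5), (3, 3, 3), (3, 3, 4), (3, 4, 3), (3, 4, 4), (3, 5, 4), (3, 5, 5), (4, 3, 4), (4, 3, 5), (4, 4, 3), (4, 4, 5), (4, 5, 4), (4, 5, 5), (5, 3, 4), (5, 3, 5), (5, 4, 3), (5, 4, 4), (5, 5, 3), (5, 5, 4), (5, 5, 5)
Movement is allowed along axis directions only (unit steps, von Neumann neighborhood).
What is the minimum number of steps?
6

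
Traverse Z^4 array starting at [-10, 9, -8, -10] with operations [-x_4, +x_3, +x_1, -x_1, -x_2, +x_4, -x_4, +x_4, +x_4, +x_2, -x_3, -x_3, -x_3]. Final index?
(-10, 9, -10, -9)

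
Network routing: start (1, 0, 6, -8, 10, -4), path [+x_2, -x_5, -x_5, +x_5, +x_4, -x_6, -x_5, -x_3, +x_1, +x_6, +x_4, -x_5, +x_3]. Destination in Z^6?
(2, 1, 6, -6, 7, -4)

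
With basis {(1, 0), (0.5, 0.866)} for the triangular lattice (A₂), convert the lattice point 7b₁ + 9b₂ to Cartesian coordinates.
(11.5, 7.794)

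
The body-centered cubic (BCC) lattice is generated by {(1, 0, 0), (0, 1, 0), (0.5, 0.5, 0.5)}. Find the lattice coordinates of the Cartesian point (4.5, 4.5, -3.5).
8b₁ + 8b₂ - 7b₃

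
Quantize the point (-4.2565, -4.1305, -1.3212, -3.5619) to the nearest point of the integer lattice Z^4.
(-4, -4, -1, -4)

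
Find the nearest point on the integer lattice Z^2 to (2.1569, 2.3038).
(2, 2)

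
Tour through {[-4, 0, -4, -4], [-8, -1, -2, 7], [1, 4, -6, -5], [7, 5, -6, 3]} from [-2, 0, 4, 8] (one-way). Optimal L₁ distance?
59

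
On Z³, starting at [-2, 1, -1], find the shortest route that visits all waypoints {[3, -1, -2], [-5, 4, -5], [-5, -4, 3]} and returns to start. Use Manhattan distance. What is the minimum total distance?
50
(one optimal route: (-2, 1, -1) → (3, -1, -2) → (-5, -4, 3) → (-5, 4, -5) → (-2, 1, -1))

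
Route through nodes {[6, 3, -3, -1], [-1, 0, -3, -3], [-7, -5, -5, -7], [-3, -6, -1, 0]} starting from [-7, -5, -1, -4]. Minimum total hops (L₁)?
48
(one optimal route: (-7, -5, -1, -4) → (-7, -5, -5, -7) → (-3, -6, -1, 0) → (-1, 0, -3, -3) → (6, 3, -3, -1))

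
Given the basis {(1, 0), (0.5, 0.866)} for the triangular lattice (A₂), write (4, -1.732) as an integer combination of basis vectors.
5b₁ - 2b₂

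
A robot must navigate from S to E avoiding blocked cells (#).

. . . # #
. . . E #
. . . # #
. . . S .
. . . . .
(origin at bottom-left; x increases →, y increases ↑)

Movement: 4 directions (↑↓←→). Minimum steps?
4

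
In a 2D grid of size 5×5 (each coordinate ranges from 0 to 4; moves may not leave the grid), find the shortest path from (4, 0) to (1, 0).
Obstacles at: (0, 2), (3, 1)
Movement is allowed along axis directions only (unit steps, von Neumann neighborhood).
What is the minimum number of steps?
3
(one shortest path: (4, 0) → (3, 0) → (2, 0) → (1, 0))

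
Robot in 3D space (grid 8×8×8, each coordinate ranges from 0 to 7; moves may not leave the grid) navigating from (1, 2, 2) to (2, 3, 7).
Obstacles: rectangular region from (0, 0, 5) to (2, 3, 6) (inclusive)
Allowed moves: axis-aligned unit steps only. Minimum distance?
9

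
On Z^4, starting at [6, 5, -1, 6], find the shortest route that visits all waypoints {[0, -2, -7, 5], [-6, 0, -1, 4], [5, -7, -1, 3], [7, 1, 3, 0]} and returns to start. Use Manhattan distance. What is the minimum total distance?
84
(one optimal route: (6, 5, -1, 6) → (-6, 0, -1, 4) → (0, -2, -7, 5) → (5, -7, -1, 3) → (7, 1, 3, 0) → (6, 5, -1, 6))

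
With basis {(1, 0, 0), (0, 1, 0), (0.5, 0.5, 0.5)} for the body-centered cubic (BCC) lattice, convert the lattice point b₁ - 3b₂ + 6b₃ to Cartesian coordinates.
(4, 0, 3)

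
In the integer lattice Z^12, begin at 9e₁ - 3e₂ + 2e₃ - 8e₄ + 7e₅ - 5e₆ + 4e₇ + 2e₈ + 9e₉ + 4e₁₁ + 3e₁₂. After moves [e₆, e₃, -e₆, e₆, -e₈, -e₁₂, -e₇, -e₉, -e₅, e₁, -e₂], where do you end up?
(10, -4, 3, -8, 6, -4, 3, 1, 8, 0, 4, 2)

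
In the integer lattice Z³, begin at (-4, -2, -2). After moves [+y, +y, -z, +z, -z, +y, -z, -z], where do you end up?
(-4, 1, -5)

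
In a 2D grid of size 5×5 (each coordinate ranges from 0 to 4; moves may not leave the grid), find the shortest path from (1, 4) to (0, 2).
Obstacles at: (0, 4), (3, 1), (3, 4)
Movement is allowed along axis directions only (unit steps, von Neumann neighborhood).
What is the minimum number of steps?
3
(one shortest path: (1, 4) → (1, 3) → (0, 3) → (0, 2))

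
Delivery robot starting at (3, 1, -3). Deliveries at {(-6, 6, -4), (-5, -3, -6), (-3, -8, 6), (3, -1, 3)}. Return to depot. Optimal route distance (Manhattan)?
70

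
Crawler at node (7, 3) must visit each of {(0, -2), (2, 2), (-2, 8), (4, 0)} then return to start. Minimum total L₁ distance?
40
(one optimal route: (7, 3) → (2, 2) → (-2, 8) → (0, -2) → (4, 0) → (7, 3))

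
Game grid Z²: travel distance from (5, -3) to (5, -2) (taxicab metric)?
1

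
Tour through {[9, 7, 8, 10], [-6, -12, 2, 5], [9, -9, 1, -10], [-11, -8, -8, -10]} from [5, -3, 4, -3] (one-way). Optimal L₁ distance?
129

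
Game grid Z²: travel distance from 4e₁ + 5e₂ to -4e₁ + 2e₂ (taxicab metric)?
11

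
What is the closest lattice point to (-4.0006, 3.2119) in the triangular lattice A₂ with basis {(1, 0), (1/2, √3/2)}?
(-4, 3.464)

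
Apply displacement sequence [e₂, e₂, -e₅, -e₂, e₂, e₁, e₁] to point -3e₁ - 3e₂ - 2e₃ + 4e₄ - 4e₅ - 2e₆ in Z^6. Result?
(-1, -1, -2, 4, -5, -2)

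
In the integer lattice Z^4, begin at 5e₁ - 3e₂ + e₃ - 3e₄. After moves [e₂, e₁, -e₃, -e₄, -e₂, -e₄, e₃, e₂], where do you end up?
(6, -2, 1, -5)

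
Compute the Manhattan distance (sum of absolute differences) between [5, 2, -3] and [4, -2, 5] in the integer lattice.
13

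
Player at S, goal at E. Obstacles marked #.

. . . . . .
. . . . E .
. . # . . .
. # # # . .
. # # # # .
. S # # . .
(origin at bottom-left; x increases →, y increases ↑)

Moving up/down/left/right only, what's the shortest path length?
9
(one shortest path: (1, 0) → (0, 0) → (0, 1) → (0, 2) → (0, 3) → (1, 3) → (1, 4) → (2, 4) → (3, 4) → (4, 4))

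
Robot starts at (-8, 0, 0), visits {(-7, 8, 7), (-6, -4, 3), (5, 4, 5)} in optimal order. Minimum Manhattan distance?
44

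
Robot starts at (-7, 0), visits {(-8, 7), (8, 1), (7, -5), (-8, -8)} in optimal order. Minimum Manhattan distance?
48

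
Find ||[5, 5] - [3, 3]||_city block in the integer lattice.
4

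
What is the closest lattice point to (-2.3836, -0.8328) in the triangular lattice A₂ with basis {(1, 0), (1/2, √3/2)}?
(-2.5, -0.866)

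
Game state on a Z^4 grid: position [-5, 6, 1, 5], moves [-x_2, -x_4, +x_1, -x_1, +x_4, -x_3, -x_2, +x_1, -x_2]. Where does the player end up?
(-4, 3, 0, 5)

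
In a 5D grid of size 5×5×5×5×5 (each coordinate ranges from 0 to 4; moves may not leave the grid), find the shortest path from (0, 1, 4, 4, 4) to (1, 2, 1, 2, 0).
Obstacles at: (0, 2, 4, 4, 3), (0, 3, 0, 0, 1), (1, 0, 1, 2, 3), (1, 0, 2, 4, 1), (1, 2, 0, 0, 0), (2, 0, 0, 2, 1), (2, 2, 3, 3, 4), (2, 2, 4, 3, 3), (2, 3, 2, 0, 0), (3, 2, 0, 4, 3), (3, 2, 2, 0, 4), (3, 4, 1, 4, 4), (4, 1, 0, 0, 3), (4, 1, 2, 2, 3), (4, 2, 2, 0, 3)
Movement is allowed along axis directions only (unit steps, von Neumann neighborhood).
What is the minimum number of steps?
11
(one shortest path: (0, 1, 4, 4, 4) → (1, 1, 4, 4, 4) → (1, 2, 4, 4, 4) → (1, 2, 3, 4, 4) → (1, 2, 2, 4, 4) → (1, 2, 1, 4, 4) → (1, 2, 1, 3, 4) → (1, 2, 1, 2, 4) → (1, 2, 1, 2, 3) → (1, 2, 1, 2, 2) → (1, 2, 1, 2, 1) → (1, 2, 1, 2, 0))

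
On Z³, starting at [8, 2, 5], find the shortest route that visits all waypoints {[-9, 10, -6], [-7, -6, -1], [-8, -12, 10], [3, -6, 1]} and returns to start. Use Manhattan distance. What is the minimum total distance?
120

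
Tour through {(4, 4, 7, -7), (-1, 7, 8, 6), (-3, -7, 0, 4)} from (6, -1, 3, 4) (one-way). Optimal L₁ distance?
66
(one optimal route: (6, -1, 3, 4) → (-3, -7, 0, 4) → (-1, 7, 8, 6) → (4, 4, 7, -7))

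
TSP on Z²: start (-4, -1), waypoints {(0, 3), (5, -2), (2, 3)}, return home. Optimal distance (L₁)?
28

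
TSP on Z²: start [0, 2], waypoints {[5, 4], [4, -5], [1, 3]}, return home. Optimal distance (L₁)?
28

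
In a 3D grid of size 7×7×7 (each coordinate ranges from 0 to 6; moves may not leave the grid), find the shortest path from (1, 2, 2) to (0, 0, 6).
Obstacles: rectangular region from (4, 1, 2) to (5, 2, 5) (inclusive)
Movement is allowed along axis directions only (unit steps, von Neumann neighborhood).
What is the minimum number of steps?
7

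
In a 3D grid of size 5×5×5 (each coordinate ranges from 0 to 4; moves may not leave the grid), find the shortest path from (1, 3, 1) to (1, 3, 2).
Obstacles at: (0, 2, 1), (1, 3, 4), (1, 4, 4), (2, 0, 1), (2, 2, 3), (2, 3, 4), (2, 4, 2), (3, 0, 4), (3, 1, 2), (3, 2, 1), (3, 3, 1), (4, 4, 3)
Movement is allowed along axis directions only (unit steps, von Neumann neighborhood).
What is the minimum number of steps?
1
(one shortest path: (1, 3, 1) → (1, 3, 2))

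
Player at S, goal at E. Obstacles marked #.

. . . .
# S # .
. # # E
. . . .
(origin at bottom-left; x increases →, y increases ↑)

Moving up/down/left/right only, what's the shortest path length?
5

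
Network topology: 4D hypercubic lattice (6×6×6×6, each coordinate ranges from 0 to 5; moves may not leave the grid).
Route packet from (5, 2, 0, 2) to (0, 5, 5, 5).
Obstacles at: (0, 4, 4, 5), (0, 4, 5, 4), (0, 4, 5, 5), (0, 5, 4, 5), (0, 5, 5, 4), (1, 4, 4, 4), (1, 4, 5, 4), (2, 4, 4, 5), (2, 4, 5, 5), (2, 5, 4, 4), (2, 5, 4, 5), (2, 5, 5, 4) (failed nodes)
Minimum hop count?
16
(one shortest path: (5, 2, 0, 2) → (4, 2, 0, 2) → (3, 2, 0, 2) → (2, 2, 0, 2) → (1, 2, 0, 2) → (1, 3, 0, 2) → (1, 4, 0, 2) → (1, 5, 0, 2) → (1, 5, 1, 2) → (1, 5, 2, 2) → (1, 5, 3, 2) → (1, 5, 4, 2) → (1, 5, 5, 2) → (1, 5, 5, 3) → (1, 5, 5, 4) → (1, 5, 5, 5) → (0, 5, 5, 5))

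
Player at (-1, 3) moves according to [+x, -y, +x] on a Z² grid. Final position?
(1, 2)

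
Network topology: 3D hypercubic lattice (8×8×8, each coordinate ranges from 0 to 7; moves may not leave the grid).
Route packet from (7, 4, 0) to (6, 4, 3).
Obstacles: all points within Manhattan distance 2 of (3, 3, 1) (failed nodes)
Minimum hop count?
4
(one shortest path: (7, 4, 0) → (6, 4, 0) → (6, 4, 1) → (6, 4, 2) → (6, 4, 3))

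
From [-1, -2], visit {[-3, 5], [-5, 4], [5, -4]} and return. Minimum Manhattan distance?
38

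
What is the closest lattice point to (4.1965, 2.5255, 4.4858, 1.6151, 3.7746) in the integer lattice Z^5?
(4, 3, 4, 2, 4)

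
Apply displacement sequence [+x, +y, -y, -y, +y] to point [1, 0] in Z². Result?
(2, 0)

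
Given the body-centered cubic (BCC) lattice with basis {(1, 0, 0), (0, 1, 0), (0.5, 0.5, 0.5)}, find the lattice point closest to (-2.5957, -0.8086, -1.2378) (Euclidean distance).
(-2.5, -0.5, -1.5)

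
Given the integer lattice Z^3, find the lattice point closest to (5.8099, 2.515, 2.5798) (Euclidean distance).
(6, 3, 3)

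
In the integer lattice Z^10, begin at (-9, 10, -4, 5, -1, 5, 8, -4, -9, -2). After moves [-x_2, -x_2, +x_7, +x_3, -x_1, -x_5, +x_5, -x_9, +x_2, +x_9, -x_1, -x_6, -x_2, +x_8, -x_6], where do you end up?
(-11, 8, -3, 5, -1, 3, 9, -3, -9, -2)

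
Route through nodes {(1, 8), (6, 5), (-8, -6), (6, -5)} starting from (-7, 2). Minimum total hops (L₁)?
42
(one optimal route: (-7, 2) → (-8, -6) → (6, -5) → (6, 5) → (1, 8))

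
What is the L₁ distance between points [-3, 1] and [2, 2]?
6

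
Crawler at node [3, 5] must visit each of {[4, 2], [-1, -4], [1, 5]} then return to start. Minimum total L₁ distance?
28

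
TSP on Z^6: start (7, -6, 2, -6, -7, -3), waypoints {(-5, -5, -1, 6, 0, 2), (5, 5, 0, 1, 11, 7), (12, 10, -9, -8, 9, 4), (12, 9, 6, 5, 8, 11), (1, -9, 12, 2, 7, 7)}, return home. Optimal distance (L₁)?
236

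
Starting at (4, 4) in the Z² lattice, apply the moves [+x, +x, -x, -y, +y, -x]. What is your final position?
(4, 4)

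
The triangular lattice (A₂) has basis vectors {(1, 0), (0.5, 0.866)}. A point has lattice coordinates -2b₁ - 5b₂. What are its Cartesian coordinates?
(-4.5, -4.33)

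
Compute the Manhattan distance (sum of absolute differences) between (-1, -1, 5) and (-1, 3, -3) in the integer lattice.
12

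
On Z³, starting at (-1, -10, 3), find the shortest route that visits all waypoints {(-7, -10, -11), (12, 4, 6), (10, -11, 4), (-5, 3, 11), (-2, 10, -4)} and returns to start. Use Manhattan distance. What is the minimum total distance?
132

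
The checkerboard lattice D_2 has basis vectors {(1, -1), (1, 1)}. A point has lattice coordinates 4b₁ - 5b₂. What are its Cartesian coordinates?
(-1, -9)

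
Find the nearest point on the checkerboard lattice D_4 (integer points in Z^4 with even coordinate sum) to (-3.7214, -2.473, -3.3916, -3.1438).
(-4, -2, -3, -3)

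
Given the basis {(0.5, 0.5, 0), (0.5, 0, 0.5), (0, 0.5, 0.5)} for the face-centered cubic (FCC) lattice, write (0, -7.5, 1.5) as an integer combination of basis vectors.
-9b₁ + 9b₂ - 6b₃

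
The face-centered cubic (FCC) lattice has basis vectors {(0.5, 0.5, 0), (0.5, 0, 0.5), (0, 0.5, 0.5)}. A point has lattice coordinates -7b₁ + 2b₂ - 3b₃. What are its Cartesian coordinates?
(-2.5, -5, -0.5)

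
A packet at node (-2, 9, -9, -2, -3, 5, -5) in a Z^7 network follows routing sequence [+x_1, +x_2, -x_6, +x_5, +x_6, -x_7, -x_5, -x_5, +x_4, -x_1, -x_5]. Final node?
(-2, 10, -9, -1, -5, 5, -6)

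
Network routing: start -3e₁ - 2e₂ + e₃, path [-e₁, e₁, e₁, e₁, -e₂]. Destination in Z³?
(-1, -3, 1)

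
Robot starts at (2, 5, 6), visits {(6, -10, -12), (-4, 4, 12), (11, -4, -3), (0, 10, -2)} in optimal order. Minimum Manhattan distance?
83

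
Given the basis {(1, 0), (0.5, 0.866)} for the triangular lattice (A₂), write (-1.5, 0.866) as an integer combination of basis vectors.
-2b₁ + b₂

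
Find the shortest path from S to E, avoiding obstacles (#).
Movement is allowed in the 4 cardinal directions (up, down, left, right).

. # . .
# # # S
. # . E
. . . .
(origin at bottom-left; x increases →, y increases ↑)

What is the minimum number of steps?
1
(one shortest path: (3, 2) → (3, 1))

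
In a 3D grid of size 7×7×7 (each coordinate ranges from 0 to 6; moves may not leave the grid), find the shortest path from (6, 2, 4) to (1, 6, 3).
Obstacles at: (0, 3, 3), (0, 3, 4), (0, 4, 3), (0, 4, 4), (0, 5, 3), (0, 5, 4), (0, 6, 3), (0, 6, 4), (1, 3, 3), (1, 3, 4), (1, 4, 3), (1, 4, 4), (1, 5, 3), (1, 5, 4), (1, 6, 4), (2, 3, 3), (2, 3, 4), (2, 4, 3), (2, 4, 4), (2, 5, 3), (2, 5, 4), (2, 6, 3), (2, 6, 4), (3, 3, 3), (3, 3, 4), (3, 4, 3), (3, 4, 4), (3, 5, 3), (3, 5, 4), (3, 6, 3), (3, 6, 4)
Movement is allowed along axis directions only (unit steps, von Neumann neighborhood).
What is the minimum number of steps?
12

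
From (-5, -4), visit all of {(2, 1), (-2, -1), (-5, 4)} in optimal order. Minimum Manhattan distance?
22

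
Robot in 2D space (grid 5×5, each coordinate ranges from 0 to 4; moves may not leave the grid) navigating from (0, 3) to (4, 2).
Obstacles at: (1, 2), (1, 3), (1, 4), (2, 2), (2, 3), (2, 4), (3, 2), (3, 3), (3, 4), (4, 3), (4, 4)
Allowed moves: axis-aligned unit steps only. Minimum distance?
7
(one shortest path: (0, 3) → (0, 2) → (0, 1) → (1, 1) → (2, 1) → (3, 1) → (4, 1) → (4, 2))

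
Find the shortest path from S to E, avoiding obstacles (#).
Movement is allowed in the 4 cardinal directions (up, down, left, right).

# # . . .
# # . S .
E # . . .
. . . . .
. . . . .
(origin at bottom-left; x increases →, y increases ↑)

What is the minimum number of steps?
6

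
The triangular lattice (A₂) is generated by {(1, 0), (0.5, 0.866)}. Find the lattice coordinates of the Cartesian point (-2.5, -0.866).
-2b₁ - b₂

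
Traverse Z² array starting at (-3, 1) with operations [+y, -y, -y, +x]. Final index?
(-2, 0)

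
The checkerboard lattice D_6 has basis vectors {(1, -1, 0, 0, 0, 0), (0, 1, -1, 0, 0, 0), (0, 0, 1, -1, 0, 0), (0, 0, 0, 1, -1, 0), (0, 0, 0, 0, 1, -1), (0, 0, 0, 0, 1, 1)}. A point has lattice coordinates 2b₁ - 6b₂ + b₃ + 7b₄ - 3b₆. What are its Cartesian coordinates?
(2, -8, 7, 6, -10, -3)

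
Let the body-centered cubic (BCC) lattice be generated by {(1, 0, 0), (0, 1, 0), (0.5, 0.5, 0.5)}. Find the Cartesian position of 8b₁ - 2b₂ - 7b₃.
(4.5, -5.5, -3.5)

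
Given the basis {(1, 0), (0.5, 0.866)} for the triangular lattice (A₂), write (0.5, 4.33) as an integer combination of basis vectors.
-2b₁ + 5b₂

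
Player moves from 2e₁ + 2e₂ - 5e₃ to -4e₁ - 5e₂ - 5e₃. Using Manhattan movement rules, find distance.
13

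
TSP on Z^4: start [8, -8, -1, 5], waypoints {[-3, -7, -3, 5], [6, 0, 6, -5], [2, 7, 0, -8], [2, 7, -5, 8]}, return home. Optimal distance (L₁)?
106
(one optimal route: (8, -8, -1, 5) → (-3, -7, -3, 5) → (2, 7, -5, 8) → (2, 7, 0, -8) → (6, 0, 6, -5) → (8, -8, -1, 5))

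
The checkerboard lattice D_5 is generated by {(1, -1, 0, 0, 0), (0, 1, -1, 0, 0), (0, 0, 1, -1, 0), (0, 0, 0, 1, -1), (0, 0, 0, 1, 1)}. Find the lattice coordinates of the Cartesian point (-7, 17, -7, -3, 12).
-7b₁ + 10b₂ + 3b₃ - 6b₄ + 6b₅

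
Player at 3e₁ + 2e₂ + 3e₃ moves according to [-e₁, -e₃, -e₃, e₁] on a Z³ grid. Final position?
(3, 2, 1)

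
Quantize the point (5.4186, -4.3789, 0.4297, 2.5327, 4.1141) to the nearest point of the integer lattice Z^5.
(5, -4, 0, 3, 4)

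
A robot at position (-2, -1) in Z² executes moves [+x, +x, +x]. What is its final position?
(1, -1)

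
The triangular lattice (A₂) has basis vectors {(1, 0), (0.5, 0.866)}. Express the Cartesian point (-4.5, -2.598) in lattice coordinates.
-3b₁ - 3b₂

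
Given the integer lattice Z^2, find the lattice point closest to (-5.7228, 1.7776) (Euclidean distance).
(-6, 2)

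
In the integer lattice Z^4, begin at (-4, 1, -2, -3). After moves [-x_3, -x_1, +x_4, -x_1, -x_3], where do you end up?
(-6, 1, -4, -2)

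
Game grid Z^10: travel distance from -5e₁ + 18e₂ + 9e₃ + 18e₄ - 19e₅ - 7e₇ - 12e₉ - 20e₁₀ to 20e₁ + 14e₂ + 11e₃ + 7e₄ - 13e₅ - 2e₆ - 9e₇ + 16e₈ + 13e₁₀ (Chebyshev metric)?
33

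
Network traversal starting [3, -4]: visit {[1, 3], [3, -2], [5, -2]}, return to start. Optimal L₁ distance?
22
(one optimal route: (3, -4) → (1, 3) → (3, -2) → (5, -2) → (3, -4))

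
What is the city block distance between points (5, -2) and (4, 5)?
8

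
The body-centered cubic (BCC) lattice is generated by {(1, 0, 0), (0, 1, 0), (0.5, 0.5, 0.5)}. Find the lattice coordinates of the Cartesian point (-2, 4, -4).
2b₁ + 8b₂ - 8b₃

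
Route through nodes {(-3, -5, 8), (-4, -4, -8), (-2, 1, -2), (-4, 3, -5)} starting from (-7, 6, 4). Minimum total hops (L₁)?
51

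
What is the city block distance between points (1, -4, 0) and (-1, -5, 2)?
5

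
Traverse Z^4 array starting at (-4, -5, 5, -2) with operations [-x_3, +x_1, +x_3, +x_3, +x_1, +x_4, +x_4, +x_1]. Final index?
(-1, -5, 6, 0)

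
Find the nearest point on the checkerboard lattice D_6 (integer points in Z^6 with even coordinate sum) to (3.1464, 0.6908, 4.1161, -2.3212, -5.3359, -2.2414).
(3, 1, 4, -2, -6, -2)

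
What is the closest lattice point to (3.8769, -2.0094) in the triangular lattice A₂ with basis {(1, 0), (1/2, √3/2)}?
(4, -1.732)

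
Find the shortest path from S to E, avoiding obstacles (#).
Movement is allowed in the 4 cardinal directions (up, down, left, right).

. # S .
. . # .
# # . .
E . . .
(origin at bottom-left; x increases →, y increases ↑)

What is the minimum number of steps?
7
(one shortest path: (2, 3) → (3, 3) → (3, 2) → (3, 1) → (2, 1) → (2, 0) → (1, 0) → (0, 0))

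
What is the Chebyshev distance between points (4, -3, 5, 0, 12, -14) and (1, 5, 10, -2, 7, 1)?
15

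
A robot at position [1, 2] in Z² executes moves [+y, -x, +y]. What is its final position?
(0, 4)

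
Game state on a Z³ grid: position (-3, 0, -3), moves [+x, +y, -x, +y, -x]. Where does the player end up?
(-4, 2, -3)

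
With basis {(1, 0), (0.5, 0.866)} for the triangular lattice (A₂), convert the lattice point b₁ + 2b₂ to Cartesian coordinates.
(2, 1.732)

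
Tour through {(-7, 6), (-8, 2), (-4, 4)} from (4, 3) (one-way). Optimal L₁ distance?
19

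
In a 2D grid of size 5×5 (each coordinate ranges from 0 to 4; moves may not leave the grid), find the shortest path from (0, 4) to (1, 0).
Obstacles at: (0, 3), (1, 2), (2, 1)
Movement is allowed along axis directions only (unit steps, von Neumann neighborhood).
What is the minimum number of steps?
9
(one shortest path: (0, 4) → (1, 4) → (2, 4) → (3, 4) → (3, 3) → (3, 2) → (3, 1) → (3, 0) → (2, 0) → (1, 0))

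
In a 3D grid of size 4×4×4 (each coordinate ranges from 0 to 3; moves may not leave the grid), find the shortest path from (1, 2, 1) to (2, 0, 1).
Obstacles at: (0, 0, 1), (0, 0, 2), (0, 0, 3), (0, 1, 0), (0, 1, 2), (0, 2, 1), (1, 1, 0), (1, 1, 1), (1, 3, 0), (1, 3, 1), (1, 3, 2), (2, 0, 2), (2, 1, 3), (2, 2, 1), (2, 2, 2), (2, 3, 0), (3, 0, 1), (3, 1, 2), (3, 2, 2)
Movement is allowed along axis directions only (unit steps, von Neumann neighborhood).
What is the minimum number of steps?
5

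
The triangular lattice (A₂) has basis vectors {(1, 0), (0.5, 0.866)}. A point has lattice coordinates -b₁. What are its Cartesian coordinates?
(-1, 0)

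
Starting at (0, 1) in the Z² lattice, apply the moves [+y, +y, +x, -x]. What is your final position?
(0, 3)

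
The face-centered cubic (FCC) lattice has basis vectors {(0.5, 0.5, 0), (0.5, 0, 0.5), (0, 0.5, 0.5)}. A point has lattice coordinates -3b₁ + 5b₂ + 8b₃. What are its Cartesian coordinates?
(1, 2.5, 6.5)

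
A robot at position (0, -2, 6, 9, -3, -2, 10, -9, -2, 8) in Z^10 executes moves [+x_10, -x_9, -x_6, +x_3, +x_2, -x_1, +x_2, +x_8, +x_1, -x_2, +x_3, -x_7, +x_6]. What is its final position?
(0, -1, 8, 9, -3, -2, 9, -8, -3, 9)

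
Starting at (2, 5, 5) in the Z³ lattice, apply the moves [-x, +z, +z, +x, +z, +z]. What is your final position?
(2, 5, 9)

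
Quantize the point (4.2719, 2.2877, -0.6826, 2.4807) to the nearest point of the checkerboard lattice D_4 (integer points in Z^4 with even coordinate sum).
(4, 2, -1, 3)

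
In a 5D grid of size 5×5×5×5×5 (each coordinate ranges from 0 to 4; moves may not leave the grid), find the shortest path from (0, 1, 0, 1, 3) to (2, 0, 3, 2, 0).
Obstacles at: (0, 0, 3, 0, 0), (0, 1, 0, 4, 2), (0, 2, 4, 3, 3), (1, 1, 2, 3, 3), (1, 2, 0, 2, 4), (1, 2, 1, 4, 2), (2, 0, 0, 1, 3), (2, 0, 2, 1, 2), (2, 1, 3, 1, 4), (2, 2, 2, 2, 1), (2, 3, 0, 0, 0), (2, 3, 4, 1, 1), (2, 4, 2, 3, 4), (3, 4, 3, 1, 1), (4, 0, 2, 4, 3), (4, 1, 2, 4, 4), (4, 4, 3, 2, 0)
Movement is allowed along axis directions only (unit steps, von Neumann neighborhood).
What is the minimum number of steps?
10
(one shortest path: (0, 1, 0, 1, 3) → (1, 1, 0, 1, 3) → (2, 1, 0, 1, 3) → (2, 1, 1, 1, 3) → (2, 0, 1, 1, 3) → (2, 0, 2, 1, 3) → (2, 0, 3, 1, 3) → (2, 0, 3, 2, 3) → (2, 0, 3, 2, 2) → (2, 0, 3, 2, 1) → (2, 0, 3, 2, 0))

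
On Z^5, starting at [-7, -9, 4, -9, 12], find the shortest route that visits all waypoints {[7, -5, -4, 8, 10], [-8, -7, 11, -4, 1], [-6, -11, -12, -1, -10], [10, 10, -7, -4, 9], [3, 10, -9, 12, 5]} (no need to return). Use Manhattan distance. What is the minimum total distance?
187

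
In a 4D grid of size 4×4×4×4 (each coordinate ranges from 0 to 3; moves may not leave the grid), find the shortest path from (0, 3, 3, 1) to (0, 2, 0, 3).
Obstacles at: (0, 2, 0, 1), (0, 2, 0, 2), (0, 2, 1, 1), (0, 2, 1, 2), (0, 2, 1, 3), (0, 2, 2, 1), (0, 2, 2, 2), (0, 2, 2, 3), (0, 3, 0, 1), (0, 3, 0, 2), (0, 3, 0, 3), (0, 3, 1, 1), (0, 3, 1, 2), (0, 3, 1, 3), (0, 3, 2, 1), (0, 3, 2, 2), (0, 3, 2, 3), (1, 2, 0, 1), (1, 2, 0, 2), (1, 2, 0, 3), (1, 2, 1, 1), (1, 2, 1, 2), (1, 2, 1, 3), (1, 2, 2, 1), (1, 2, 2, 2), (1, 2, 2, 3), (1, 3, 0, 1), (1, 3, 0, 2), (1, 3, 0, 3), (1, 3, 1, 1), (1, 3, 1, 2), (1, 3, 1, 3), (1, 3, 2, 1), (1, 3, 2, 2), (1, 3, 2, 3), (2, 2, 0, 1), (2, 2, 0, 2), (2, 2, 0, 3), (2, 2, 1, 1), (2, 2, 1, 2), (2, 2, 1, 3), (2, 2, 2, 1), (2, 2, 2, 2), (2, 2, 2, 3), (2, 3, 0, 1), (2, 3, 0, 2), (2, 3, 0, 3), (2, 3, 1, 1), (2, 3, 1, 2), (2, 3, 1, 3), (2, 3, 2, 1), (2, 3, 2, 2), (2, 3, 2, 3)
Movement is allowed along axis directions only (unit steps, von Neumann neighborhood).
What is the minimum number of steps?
8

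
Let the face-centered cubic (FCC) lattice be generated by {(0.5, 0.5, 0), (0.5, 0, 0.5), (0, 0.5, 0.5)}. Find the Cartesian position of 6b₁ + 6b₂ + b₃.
(6, 3.5, 3.5)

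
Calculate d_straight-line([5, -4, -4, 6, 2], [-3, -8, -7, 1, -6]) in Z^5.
13.3417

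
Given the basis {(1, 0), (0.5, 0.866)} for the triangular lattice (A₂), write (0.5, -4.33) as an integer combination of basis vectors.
3b₁ - 5b₂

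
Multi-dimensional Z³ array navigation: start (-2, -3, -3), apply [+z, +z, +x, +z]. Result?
(-1, -3, 0)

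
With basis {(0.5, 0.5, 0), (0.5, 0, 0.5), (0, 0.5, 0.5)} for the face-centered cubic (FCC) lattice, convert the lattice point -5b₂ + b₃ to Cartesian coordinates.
(-2.5, 0.5, -2)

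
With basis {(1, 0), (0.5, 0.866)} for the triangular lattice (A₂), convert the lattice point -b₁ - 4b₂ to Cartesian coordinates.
(-3, -3.464)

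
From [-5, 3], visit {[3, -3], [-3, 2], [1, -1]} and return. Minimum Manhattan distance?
28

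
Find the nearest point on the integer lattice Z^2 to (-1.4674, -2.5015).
(-1, -3)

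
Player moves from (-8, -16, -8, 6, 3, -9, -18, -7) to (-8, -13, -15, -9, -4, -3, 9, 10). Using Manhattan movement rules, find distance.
82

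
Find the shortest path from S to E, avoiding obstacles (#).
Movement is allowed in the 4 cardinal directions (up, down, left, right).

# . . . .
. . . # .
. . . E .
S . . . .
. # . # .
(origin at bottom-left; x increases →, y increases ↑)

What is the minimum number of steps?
4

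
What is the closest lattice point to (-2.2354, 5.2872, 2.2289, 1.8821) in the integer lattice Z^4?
(-2, 5, 2, 2)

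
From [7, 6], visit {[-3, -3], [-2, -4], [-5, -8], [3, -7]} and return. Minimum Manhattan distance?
54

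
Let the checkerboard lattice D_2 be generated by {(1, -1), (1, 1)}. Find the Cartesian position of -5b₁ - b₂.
(-6, 4)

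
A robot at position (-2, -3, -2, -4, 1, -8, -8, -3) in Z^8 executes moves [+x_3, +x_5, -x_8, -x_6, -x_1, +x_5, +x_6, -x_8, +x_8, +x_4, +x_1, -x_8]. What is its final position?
(-2, -3, -1, -3, 3, -8, -8, -5)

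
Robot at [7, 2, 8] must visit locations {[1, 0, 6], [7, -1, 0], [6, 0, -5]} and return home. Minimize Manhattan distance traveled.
44
(one optimal route: (7, 2, 8) → (1, 0, 6) → (6, 0, -5) → (7, -1, 0) → (7, 2, 8))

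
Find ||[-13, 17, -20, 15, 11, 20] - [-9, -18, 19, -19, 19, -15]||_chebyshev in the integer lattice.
39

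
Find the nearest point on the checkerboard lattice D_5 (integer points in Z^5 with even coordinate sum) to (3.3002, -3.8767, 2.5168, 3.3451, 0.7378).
(3, -4, 3, 3, 1)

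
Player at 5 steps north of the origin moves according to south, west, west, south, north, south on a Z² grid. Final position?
(-2, 3)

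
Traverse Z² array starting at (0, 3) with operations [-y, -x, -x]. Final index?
(-2, 2)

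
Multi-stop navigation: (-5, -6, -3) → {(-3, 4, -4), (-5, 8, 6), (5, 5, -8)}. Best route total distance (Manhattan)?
52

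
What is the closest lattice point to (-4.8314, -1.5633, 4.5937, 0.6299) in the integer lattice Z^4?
(-5, -2, 5, 1)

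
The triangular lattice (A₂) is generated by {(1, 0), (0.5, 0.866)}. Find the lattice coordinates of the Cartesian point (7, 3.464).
5b₁ + 4b₂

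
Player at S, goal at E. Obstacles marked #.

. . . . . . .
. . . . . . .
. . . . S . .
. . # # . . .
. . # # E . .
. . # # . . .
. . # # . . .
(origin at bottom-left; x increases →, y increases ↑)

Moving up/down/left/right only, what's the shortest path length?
2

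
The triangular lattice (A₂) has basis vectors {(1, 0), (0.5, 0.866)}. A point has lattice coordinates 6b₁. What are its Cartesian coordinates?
(6, 0)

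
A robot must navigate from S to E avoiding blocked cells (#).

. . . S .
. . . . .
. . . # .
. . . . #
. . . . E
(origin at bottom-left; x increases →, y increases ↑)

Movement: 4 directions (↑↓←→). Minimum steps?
7
(one shortest path: (3, 4) → (2, 4) → (2, 3) → (2, 2) → (2, 1) → (3, 1) → (3, 0) → (4, 0))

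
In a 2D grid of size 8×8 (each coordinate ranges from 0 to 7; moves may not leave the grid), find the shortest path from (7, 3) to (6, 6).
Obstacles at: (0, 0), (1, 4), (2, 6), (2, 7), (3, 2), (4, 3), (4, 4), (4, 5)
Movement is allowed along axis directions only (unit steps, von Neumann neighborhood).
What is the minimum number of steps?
4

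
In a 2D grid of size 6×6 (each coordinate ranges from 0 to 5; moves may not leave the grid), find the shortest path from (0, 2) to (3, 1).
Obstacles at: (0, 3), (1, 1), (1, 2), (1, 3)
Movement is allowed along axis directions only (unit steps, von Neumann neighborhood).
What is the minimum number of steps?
6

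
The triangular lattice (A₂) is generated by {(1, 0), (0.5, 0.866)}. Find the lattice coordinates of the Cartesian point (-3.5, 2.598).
-5b₁ + 3b₂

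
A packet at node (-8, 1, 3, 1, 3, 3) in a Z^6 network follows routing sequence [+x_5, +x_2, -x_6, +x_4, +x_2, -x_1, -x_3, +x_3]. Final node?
(-9, 3, 3, 2, 4, 2)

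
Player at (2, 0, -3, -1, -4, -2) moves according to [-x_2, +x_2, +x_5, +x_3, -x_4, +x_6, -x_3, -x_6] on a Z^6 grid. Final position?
(2, 0, -3, -2, -3, -2)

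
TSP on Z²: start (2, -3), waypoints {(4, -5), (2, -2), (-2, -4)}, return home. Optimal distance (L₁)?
18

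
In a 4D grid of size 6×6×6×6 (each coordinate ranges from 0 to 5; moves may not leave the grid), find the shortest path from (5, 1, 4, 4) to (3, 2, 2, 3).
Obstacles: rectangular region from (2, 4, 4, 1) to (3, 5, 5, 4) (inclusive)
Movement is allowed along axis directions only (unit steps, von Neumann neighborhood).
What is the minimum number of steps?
6
(one shortest path: (5, 1, 4, 4) → (4, 1, 4, 4) → (3, 1, 4, 4) → (3, 2, 4, 4) → (3, 2, 3, 4) → (3, 2, 2, 4) → (3, 2, 2, 3))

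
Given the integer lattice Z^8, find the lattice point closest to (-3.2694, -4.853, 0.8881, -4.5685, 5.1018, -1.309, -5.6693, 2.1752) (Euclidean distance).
(-3, -5, 1, -5, 5, -1, -6, 2)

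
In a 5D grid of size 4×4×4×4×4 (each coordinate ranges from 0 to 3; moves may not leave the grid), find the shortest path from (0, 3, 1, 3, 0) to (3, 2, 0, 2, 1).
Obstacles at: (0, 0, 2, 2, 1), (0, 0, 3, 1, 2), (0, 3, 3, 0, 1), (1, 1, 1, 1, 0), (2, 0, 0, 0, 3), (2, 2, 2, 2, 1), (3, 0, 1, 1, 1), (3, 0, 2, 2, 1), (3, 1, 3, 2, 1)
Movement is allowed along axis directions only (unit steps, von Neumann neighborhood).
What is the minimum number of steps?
7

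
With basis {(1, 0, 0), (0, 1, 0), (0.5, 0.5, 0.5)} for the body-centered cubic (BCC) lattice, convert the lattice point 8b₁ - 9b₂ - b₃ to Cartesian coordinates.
(7.5, -9.5, -0.5)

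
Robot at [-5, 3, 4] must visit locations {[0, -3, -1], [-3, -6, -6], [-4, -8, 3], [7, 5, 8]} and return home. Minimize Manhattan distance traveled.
78
(one optimal route: (-5, 3, 4) → (-4, -8, 3) → (-3, -6, -6) → (0, -3, -1) → (7, 5, 8) → (-5, 3, 4))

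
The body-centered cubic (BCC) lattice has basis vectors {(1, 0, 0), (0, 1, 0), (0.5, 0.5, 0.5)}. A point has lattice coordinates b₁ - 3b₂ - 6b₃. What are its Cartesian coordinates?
(-2, -6, -3)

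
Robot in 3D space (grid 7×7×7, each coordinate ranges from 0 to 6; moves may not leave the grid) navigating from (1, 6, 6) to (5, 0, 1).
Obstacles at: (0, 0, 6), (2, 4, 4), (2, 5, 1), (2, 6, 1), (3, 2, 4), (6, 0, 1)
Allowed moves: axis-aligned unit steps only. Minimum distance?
15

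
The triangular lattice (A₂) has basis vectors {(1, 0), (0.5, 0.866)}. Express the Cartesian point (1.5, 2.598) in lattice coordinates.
3b₂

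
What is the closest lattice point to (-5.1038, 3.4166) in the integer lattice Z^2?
(-5, 3)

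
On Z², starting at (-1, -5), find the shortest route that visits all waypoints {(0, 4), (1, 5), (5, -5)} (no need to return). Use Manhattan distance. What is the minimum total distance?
22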